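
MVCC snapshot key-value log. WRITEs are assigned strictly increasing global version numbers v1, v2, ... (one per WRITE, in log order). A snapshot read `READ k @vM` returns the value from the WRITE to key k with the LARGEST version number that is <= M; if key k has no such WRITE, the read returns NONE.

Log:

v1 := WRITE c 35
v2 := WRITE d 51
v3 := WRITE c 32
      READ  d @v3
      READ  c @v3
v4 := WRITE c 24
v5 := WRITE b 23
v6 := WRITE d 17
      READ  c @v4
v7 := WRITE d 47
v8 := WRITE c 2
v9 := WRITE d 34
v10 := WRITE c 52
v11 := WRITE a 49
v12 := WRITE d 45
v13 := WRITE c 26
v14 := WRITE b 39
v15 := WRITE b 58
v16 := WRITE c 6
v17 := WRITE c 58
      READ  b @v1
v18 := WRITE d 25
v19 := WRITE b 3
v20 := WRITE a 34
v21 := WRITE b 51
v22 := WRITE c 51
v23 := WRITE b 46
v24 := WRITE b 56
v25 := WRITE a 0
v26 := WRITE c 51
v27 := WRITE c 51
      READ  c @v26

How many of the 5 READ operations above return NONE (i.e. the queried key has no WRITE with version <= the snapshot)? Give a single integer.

Answer: 1

Derivation:
v1: WRITE c=35  (c history now [(1, 35)])
v2: WRITE d=51  (d history now [(2, 51)])
v3: WRITE c=32  (c history now [(1, 35), (3, 32)])
READ d @v3: history=[(2, 51)] -> pick v2 -> 51
READ c @v3: history=[(1, 35), (3, 32)] -> pick v3 -> 32
v4: WRITE c=24  (c history now [(1, 35), (3, 32), (4, 24)])
v5: WRITE b=23  (b history now [(5, 23)])
v6: WRITE d=17  (d history now [(2, 51), (6, 17)])
READ c @v4: history=[(1, 35), (3, 32), (4, 24)] -> pick v4 -> 24
v7: WRITE d=47  (d history now [(2, 51), (6, 17), (7, 47)])
v8: WRITE c=2  (c history now [(1, 35), (3, 32), (4, 24), (8, 2)])
v9: WRITE d=34  (d history now [(2, 51), (6, 17), (7, 47), (9, 34)])
v10: WRITE c=52  (c history now [(1, 35), (3, 32), (4, 24), (8, 2), (10, 52)])
v11: WRITE a=49  (a history now [(11, 49)])
v12: WRITE d=45  (d history now [(2, 51), (6, 17), (7, 47), (9, 34), (12, 45)])
v13: WRITE c=26  (c history now [(1, 35), (3, 32), (4, 24), (8, 2), (10, 52), (13, 26)])
v14: WRITE b=39  (b history now [(5, 23), (14, 39)])
v15: WRITE b=58  (b history now [(5, 23), (14, 39), (15, 58)])
v16: WRITE c=6  (c history now [(1, 35), (3, 32), (4, 24), (8, 2), (10, 52), (13, 26), (16, 6)])
v17: WRITE c=58  (c history now [(1, 35), (3, 32), (4, 24), (8, 2), (10, 52), (13, 26), (16, 6), (17, 58)])
READ b @v1: history=[(5, 23), (14, 39), (15, 58)] -> no version <= 1 -> NONE
v18: WRITE d=25  (d history now [(2, 51), (6, 17), (7, 47), (9, 34), (12, 45), (18, 25)])
v19: WRITE b=3  (b history now [(5, 23), (14, 39), (15, 58), (19, 3)])
v20: WRITE a=34  (a history now [(11, 49), (20, 34)])
v21: WRITE b=51  (b history now [(5, 23), (14, 39), (15, 58), (19, 3), (21, 51)])
v22: WRITE c=51  (c history now [(1, 35), (3, 32), (4, 24), (8, 2), (10, 52), (13, 26), (16, 6), (17, 58), (22, 51)])
v23: WRITE b=46  (b history now [(5, 23), (14, 39), (15, 58), (19, 3), (21, 51), (23, 46)])
v24: WRITE b=56  (b history now [(5, 23), (14, 39), (15, 58), (19, 3), (21, 51), (23, 46), (24, 56)])
v25: WRITE a=0  (a history now [(11, 49), (20, 34), (25, 0)])
v26: WRITE c=51  (c history now [(1, 35), (3, 32), (4, 24), (8, 2), (10, 52), (13, 26), (16, 6), (17, 58), (22, 51), (26, 51)])
v27: WRITE c=51  (c history now [(1, 35), (3, 32), (4, 24), (8, 2), (10, 52), (13, 26), (16, 6), (17, 58), (22, 51), (26, 51), (27, 51)])
READ c @v26: history=[(1, 35), (3, 32), (4, 24), (8, 2), (10, 52), (13, 26), (16, 6), (17, 58), (22, 51), (26, 51), (27, 51)] -> pick v26 -> 51
Read results in order: ['51', '32', '24', 'NONE', '51']
NONE count = 1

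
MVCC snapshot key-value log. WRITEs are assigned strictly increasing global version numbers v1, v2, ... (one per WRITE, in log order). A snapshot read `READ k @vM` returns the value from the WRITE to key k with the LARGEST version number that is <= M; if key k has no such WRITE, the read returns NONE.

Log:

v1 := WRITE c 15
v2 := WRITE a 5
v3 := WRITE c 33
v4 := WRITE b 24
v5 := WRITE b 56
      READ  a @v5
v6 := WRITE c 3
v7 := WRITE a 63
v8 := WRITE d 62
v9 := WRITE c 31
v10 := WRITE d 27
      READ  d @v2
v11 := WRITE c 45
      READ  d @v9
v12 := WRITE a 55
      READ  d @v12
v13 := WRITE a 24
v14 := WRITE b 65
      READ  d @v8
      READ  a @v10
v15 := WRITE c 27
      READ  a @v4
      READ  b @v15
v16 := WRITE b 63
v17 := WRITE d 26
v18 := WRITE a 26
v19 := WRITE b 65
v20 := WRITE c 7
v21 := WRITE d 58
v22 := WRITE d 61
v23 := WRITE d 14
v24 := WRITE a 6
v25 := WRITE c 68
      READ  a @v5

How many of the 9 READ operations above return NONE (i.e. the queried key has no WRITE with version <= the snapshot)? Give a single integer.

v1: WRITE c=15  (c history now [(1, 15)])
v2: WRITE a=5  (a history now [(2, 5)])
v3: WRITE c=33  (c history now [(1, 15), (3, 33)])
v4: WRITE b=24  (b history now [(4, 24)])
v5: WRITE b=56  (b history now [(4, 24), (5, 56)])
READ a @v5: history=[(2, 5)] -> pick v2 -> 5
v6: WRITE c=3  (c history now [(1, 15), (3, 33), (6, 3)])
v7: WRITE a=63  (a history now [(2, 5), (7, 63)])
v8: WRITE d=62  (d history now [(8, 62)])
v9: WRITE c=31  (c history now [(1, 15), (3, 33), (6, 3), (9, 31)])
v10: WRITE d=27  (d history now [(8, 62), (10, 27)])
READ d @v2: history=[(8, 62), (10, 27)] -> no version <= 2 -> NONE
v11: WRITE c=45  (c history now [(1, 15), (3, 33), (6, 3), (9, 31), (11, 45)])
READ d @v9: history=[(8, 62), (10, 27)] -> pick v8 -> 62
v12: WRITE a=55  (a history now [(2, 5), (7, 63), (12, 55)])
READ d @v12: history=[(8, 62), (10, 27)] -> pick v10 -> 27
v13: WRITE a=24  (a history now [(2, 5), (7, 63), (12, 55), (13, 24)])
v14: WRITE b=65  (b history now [(4, 24), (5, 56), (14, 65)])
READ d @v8: history=[(8, 62), (10, 27)] -> pick v8 -> 62
READ a @v10: history=[(2, 5), (7, 63), (12, 55), (13, 24)] -> pick v7 -> 63
v15: WRITE c=27  (c history now [(1, 15), (3, 33), (6, 3), (9, 31), (11, 45), (15, 27)])
READ a @v4: history=[(2, 5), (7, 63), (12, 55), (13, 24)] -> pick v2 -> 5
READ b @v15: history=[(4, 24), (5, 56), (14, 65)] -> pick v14 -> 65
v16: WRITE b=63  (b history now [(4, 24), (5, 56), (14, 65), (16, 63)])
v17: WRITE d=26  (d history now [(8, 62), (10, 27), (17, 26)])
v18: WRITE a=26  (a history now [(2, 5), (7, 63), (12, 55), (13, 24), (18, 26)])
v19: WRITE b=65  (b history now [(4, 24), (5, 56), (14, 65), (16, 63), (19, 65)])
v20: WRITE c=7  (c history now [(1, 15), (3, 33), (6, 3), (9, 31), (11, 45), (15, 27), (20, 7)])
v21: WRITE d=58  (d history now [(8, 62), (10, 27), (17, 26), (21, 58)])
v22: WRITE d=61  (d history now [(8, 62), (10, 27), (17, 26), (21, 58), (22, 61)])
v23: WRITE d=14  (d history now [(8, 62), (10, 27), (17, 26), (21, 58), (22, 61), (23, 14)])
v24: WRITE a=6  (a history now [(2, 5), (7, 63), (12, 55), (13, 24), (18, 26), (24, 6)])
v25: WRITE c=68  (c history now [(1, 15), (3, 33), (6, 3), (9, 31), (11, 45), (15, 27), (20, 7), (25, 68)])
READ a @v5: history=[(2, 5), (7, 63), (12, 55), (13, 24), (18, 26), (24, 6)] -> pick v2 -> 5
Read results in order: ['5', 'NONE', '62', '27', '62', '63', '5', '65', '5']
NONE count = 1

Answer: 1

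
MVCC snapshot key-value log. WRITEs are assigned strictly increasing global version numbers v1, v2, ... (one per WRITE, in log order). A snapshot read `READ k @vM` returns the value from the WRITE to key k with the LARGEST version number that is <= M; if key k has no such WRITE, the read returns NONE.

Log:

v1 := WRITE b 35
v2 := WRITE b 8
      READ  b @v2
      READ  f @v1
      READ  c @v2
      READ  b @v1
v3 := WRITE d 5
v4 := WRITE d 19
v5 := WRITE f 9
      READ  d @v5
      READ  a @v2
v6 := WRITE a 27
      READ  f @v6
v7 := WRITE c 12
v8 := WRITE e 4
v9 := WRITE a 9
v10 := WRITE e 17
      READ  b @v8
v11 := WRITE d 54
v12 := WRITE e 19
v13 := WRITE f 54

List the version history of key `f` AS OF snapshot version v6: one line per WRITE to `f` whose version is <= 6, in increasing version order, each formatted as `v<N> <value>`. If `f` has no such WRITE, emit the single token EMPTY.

Scan writes for key=f with version <= 6:
  v1 WRITE b 35 -> skip
  v2 WRITE b 8 -> skip
  v3 WRITE d 5 -> skip
  v4 WRITE d 19 -> skip
  v5 WRITE f 9 -> keep
  v6 WRITE a 27 -> skip
  v7 WRITE c 12 -> skip
  v8 WRITE e 4 -> skip
  v9 WRITE a 9 -> skip
  v10 WRITE e 17 -> skip
  v11 WRITE d 54 -> skip
  v12 WRITE e 19 -> skip
  v13 WRITE f 54 -> drop (> snap)
Collected: [(5, 9)]

Answer: v5 9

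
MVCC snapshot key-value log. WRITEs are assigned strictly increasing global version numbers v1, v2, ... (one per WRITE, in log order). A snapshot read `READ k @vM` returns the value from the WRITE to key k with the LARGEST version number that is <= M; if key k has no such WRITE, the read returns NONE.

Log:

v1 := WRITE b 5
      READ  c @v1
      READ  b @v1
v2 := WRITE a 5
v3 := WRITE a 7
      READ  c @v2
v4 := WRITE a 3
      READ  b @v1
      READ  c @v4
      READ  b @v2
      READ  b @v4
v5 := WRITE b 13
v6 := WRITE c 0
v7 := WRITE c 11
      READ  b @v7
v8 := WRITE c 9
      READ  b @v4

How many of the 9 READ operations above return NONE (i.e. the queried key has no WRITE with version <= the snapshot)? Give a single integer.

v1: WRITE b=5  (b history now [(1, 5)])
READ c @v1: history=[] -> no version <= 1 -> NONE
READ b @v1: history=[(1, 5)] -> pick v1 -> 5
v2: WRITE a=5  (a history now [(2, 5)])
v3: WRITE a=7  (a history now [(2, 5), (3, 7)])
READ c @v2: history=[] -> no version <= 2 -> NONE
v4: WRITE a=3  (a history now [(2, 5), (3, 7), (4, 3)])
READ b @v1: history=[(1, 5)] -> pick v1 -> 5
READ c @v4: history=[] -> no version <= 4 -> NONE
READ b @v2: history=[(1, 5)] -> pick v1 -> 5
READ b @v4: history=[(1, 5)] -> pick v1 -> 5
v5: WRITE b=13  (b history now [(1, 5), (5, 13)])
v6: WRITE c=0  (c history now [(6, 0)])
v7: WRITE c=11  (c history now [(6, 0), (7, 11)])
READ b @v7: history=[(1, 5), (5, 13)] -> pick v5 -> 13
v8: WRITE c=9  (c history now [(6, 0), (7, 11), (8, 9)])
READ b @v4: history=[(1, 5), (5, 13)] -> pick v1 -> 5
Read results in order: ['NONE', '5', 'NONE', '5', 'NONE', '5', '5', '13', '5']
NONE count = 3

Answer: 3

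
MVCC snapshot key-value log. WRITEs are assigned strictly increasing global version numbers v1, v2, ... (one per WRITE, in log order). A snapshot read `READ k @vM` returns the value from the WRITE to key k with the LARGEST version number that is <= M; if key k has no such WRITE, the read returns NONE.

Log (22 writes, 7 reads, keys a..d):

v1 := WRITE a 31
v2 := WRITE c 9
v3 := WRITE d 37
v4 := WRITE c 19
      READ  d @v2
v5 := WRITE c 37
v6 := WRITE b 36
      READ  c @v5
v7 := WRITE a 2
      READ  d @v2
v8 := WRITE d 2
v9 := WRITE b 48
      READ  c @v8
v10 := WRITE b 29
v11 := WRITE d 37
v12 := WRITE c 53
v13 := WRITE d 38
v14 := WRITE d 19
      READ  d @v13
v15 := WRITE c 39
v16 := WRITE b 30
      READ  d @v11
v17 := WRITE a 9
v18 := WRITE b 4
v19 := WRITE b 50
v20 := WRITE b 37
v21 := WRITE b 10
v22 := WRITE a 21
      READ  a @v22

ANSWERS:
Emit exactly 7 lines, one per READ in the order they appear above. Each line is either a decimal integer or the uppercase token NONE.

Answer: NONE
37
NONE
37
38
37
21

Derivation:
v1: WRITE a=31  (a history now [(1, 31)])
v2: WRITE c=9  (c history now [(2, 9)])
v3: WRITE d=37  (d history now [(3, 37)])
v4: WRITE c=19  (c history now [(2, 9), (4, 19)])
READ d @v2: history=[(3, 37)] -> no version <= 2 -> NONE
v5: WRITE c=37  (c history now [(2, 9), (4, 19), (5, 37)])
v6: WRITE b=36  (b history now [(6, 36)])
READ c @v5: history=[(2, 9), (4, 19), (5, 37)] -> pick v5 -> 37
v7: WRITE a=2  (a history now [(1, 31), (7, 2)])
READ d @v2: history=[(3, 37)] -> no version <= 2 -> NONE
v8: WRITE d=2  (d history now [(3, 37), (8, 2)])
v9: WRITE b=48  (b history now [(6, 36), (9, 48)])
READ c @v8: history=[(2, 9), (4, 19), (5, 37)] -> pick v5 -> 37
v10: WRITE b=29  (b history now [(6, 36), (9, 48), (10, 29)])
v11: WRITE d=37  (d history now [(3, 37), (8, 2), (11, 37)])
v12: WRITE c=53  (c history now [(2, 9), (4, 19), (5, 37), (12, 53)])
v13: WRITE d=38  (d history now [(3, 37), (8, 2), (11, 37), (13, 38)])
v14: WRITE d=19  (d history now [(3, 37), (8, 2), (11, 37), (13, 38), (14, 19)])
READ d @v13: history=[(3, 37), (8, 2), (11, 37), (13, 38), (14, 19)] -> pick v13 -> 38
v15: WRITE c=39  (c history now [(2, 9), (4, 19), (5, 37), (12, 53), (15, 39)])
v16: WRITE b=30  (b history now [(6, 36), (9, 48), (10, 29), (16, 30)])
READ d @v11: history=[(3, 37), (8, 2), (11, 37), (13, 38), (14, 19)] -> pick v11 -> 37
v17: WRITE a=9  (a history now [(1, 31), (7, 2), (17, 9)])
v18: WRITE b=4  (b history now [(6, 36), (9, 48), (10, 29), (16, 30), (18, 4)])
v19: WRITE b=50  (b history now [(6, 36), (9, 48), (10, 29), (16, 30), (18, 4), (19, 50)])
v20: WRITE b=37  (b history now [(6, 36), (9, 48), (10, 29), (16, 30), (18, 4), (19, 50), (20, 37)])
v21: WRITE b=10  (b history now [(6, 36), (9, 48), (10, 29), (16, 30), (18, 4), (19, 50), (20, 37), (21, 10)])
v22: WRITE a=21  (a history now [(1, 31), (7, 2), (17, 9), (22, 21)])
READ a @v22: history=[(1, 31), (7, 2), (17, 9), (22, 21)] -> pick v22 -> 21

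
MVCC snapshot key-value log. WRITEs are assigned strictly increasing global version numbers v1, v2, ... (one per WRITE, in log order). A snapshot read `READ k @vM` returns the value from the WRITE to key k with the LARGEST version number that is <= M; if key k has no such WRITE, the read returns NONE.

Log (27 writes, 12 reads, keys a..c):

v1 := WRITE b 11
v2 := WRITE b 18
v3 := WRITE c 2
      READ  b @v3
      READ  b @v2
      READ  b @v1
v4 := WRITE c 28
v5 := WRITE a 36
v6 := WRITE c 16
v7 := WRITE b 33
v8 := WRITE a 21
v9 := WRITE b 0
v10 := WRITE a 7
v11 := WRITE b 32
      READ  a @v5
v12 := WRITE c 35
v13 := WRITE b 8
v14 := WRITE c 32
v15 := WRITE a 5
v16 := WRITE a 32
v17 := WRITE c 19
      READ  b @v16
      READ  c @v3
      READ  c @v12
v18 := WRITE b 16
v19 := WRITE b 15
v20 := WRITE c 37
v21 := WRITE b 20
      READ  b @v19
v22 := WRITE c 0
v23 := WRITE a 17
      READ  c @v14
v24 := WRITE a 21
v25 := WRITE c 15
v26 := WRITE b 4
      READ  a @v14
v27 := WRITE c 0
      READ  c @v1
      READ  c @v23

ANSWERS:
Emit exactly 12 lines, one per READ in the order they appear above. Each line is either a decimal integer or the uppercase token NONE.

v1: WRITE b=11  (b history now [(1, 11)])
v2: WRITE b=18  (b history now [(1, 11), (2, 18)])
v3: WRITE c=2  (c history now [(3, 2)])
READ b @v3: history=[(1, 11), (2, 18)] -> pick v2 -> 18
READ b @v2: history=[(1, 11), (2, 18)] -> pick v2 -> 18
READ b @v1: history=[(1, 11), (2, 18)] -> pick v1 -> 11
v4: WRITE c=28  (c history now [(3, 2), (4, 28)])
v5: WRITE a=36  (a history now [(5, 36)])
v6: WRITE c=16  (c history now [(3, 2), (4, 28), (6, 16)])
v7: WRITE b=33  (b history now [(1, 11), (2, 18), (7, 33)])
v8: WRITE a=21  (a history now [(5, 36), (8, 21)])
v9: WRITE b=0  (b history now [(1, 11), (2, 18), (7, 33), (9, 0)])
v10: WRITE a=7  (a history now [(5, 36), (8, 21), (10, 7)])
v11: WRITE b=32  (b history now [(1, 11), (2, 18), (7, 33), (9, 0), (11, 32)])
READ a @v5: history=[(5, 36), (8, 21), (10, 7)] -> pick v5 -> 36
v12: WRITE c=35  (c history now [(3, 2), (4, 28), (6, 16), (12, 35)])
v13: WRITE b=8  (b history now [(1, 11), (2, 18), (7, 33), (9, 0), (11, 32), (13, 8)])
v14: WRITE c=32  (c history now [(3, 2), (4, 28), (6, 16), (12, 35), (14, 32)])
v15: WRITE a=5  (a history now [(5, 36), (8, 21), (10, 7), (15, 5)])
v16: WRITE a=32  (a history now [(5, 36), (8, 21), (10, 7), (15, 5), (16, 32)])
v17: WRITE c=19  (c history now [(3, 2), (4, 28), (6, 16), (12, 35), (14, 32), (17, 19)])
READ b @v16: history=[(1, 11), (2, 18), (7, 33), (9, 0), (11, 32), (13, 8)] -> pick v13 -> 8
READ c @v3: history=[(3, 2), (4, 28), (6, 16), (12, 35), (14, 32), (17, 19)] -> pick v3 -> 2
READ c @v12: history=[(3, 2), (4, 28), (6, 16), (12, 35), (14, 32), (17, 19)] -> pick v12 -> 35
v18: WRITE b=16  (b history now [(1, 11), (2, 18), (7, 33), (9, 0), (11, 32), (13, 8), (18, 16)])
v19: WRITE b=15  (b history now [(1, 11), (2, 18), (7, 33), (9, 0), (11, 32), (13, 8), (18, 16), (19, 15)])
v20: WRITE c=37  (c history now [(3, 2), (4, 28), (6, 16), (12, 35), (14, 32), (17, 19), (20, 37)])
v21: WRITE b=20  (b history now [(1, 11), (2, 18), (7, 33), (9, 0), (11, 32), (13, 8), (18, 16), (19, 15), (21, 20)])
READ b @v19: history=[(1, 11), (2, 18), (7, 33), (9, 0), (11, 32), (13, 8), (18, 16), (19, 15), (21, 20)] -> pick v19 -> 15
v22: WRITE c=0  (c history now [(3, 2), (4, 28), (6, 16), (12, 35), (14, 32), (17, 19), (20, 37), (22, 0)])
v23: WRITE a=17  (a history now [(5, 36), (8, 21), (10, 7), (15, 5), (16, 32), (23, 17)])
READ c @v14: history=[(3, 2), (4, 28), (6, 16), (12, 35), (14, 32), (17, 19), (20, 37), (22, 0)] -> pick v14 -> 32
v24: WRITE a=21  (a history now [(5, 36), (8, 21), (10, 7), (15, 5), (16, 32), (23, 17), (24, 21)])
v25: WRITE c=15  (c history now [(3, 2), (4, 28), (6, 16), (12, 35), (14, 32), (17, 19), (20, 37), (22, 0), (25, 15)])
v26: WRITE b=4  (b history now [(1, 11), (2, 18), (7, 33), (9, 0), (11, 32), (13, 8), (18, 16), (19, 15), (21, 20), (26, 4)])
READ a @v14: history=[(5, 36), (8, 21), (10, 7), (15, 5), (16, 32), (23, 17), (24, 21)] -> pick v10 -> 7
v27: WRITE c=0  (c history now [(3, 2), (4, 28), (6, 16), (12, 35), (14, 32), (17, 19), (20, 37), (22, 0), (25, 15), (27, 0)])
READ c @v1: history=[(3, 2), (4, 28), (6, 16), (12, 35), (14, 32), (17, 19), (20, 37), (22, 0), (25, 15), (27, 0)] -> no version <= 1 -> NONE
READ c @v23: history=[(3, 2), (4, 28), (6, 16), (12, 35), (14, 32), (17, 19), (20, 37), (22, 0), (25, 15), (27, 0)] -> pick v22 -> 0

Answer: 18
18
11
36
8
2
35
15
32
7
NONE
0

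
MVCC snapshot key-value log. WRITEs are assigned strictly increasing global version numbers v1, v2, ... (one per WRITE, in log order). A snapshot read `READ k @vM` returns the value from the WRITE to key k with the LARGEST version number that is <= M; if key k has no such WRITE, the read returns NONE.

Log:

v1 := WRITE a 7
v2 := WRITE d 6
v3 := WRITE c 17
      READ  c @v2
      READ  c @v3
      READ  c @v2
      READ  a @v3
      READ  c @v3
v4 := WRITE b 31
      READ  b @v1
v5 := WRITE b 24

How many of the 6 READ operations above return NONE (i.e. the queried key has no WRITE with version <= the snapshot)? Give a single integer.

Answer: 3

Derivation:
v1: WRITE a=7  (a history now [(1, 7)])
v2: WRITE d=6  (d history now [(2, 6)])
v3: WRITE c=17  (c history now [(3, 17)])
READ c @v2: history=[(3, 17)] -> no version <= 2 -> NONE
READ c @v3: history=[(3, 17)] -> pick v3 -> 17
READ c @v2: history=[(3, 17)] -> no version <= 2 -> NONE
READ a @v3: history=[(1, 7)] -> pick v1 -> 7
READ c @v3: history=[(3, 17)] -> pick v3 -> 17
v4: WRITE b=31  (b history now [(4, 31)])
READ b @v1: history=[(4, 31)] -> no version <= 1 -> NONE
v5: WRITE b=24  (b history now [(4, 31), (5, 24)])
Read results in order: ['NONE', '17', 'NONE', '7', '17', 'NONE']
NONE count = 3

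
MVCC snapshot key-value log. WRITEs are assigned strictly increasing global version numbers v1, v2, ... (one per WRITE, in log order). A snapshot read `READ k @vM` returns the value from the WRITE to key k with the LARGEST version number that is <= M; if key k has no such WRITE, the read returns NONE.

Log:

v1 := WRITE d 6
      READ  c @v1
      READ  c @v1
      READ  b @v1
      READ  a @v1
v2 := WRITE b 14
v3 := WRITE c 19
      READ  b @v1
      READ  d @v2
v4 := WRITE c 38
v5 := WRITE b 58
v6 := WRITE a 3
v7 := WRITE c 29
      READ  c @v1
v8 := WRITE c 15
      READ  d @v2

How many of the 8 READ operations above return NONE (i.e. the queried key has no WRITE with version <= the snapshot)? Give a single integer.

Answer: 6

Derivation:
v1: WRITE d=6  (d history now [(1, 6)])
READ c @v1: history=[] -> no version <= 1 -> NONE
READ c @v1: history=[] -> no version <= 1 -> NONE
READ b @v1: history=[] -> no version <= 1 -> NONE
READ a @v1: history=[] -> no version <= 1 -> NONE
v2: WRITE b=14  (b history now [(2, 14)])
v3: WRITE c=19  (c history now [(3, 19)])
READ b @v1: history=[(2, 14)] -> no version <= 1 -> NONE
READ d @v2: history=[(1, 6)] -> pick v1 -> 6
v4: WRITE c=38  (c history now [(3, 19), (4, 38)])
v5: WRITE b=58  (b history now [(2, 14), (5, 58)])
v6: WRITE a=3  (a history now [(6, 3)])
v7: WRITE c=29  (c history now [(3, 19), (4, 38), (7, 29)])
READ c @v1: history=[(3, 19), (4, 38), (7, 29)] -> no version <= 1 -> NONE
v8: WRITE c=15  (c history now [(3, 19), (4, 38), (7, 29), (8, 15)])
READ d @v2: history=[(1, 6)] -> pick v1 -> 6
Read results in order: ['NONE', 'NONE', 'NONE', 'NONE', 'NONE', '6', 'NONE', '6']
NONE count = 6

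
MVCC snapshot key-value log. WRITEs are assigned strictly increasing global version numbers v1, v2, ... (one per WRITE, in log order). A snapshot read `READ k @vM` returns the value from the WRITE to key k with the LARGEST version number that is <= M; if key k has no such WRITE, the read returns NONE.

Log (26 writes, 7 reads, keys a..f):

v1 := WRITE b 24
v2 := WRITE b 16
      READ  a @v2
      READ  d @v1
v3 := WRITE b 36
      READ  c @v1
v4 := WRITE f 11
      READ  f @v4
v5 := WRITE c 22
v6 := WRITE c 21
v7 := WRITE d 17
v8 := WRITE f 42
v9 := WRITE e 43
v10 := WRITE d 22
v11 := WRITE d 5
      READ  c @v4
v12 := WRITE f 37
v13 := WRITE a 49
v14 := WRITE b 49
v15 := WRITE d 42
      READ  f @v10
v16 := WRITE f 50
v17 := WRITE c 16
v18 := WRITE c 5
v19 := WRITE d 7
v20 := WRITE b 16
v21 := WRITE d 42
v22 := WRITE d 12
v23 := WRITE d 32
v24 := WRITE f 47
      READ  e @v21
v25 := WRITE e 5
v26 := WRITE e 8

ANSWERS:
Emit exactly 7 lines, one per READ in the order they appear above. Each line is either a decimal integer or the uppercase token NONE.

Answer: NONE
NONE
NONE
11
NONE
42
43

Derivation:
v1: WRITE b=24  (b history now [(1, 24)])
v2: WRITE b=16  (b history now [(1, 24), (2, 16)])
READ a @v2: history=[] -> no version <= 2 -> NONE
READ d @v1: history=[] -> no version <= 1 -> NONE
v3: WRITE b=36  (b history now [(1, 24), (2, 16), (3, 36)])
READ c @v1: history=[] -> no version <= 1 -> NONE
v4: WRITE f=11  (f history now [(4, 11)])
READ f @v4: history=[(4, 11)] -> pick v4 -> 11
v5: WRITE c=22  (c history now [(5, 22)])
v6: WRITE c=21  (c history now [(5, 22), (6, 21)])
v7: WRITE d=17  (d history now [(7, 17)])
v8: WRITE f=42  (f history now [(4, 11), (8, 42)])
v9: WRITE e=43  (e history now [(9, 43)])
v10: WRITE d=22  (d history now [(7, 17), (10, 22)])
v11: WRITE d=5  (d history now [(7, 17), (10, 22), (11, 5)])
READ c @v4: history=[(5, 22), (6, 21)] -> no version <= 4 -> NONE
v12: WRITE f=37  (f history now [(4, 11), (8, 42), (12, 37)])
v13: WRITE a=49  (a history now [(13, 49)])
v14: WRITE b=49  (b history now [(1, 24), (2, 16), (3, 36), (14, 49)])
v15: WRITE d=42  (d history now [(7, 17), (10, 22), (11, 5), (15, 42)])
READ f @v10: history=[(4, 11), (8, 42), (12, 37)] -> pick v8 -> 42
v16: WRITE f=50  (f history now [(4, 11), (8, 42), (12, 37), (16, 50)])
v17: WRITE c=16  (c history now [(5, 22), (6, 21), (17, 16)])
v18: WRITE c=5  (c history now [(5, 22), (6, 21), (17, 16), (18, 5)])
v19: WRITE d=7  (d history now [(7, 17), (10, 22), (11, 5), (15, 42), (19, 7)])
v20: WRITE b=16  (b history now [(1, 24), (2, 16), (3, 36), (14, 49), (20, 16)])
v21: WRITE d=42  (d history now [(7, 17), (10, 22), (11, 5), (15, 42), (19, 7), (21, 42)])
v22: WRITE d=12  (d history now [(7, 17), (10, 22), (11, 5), (15, 42), (19, 7), (21, 42), (22, 12)])
v23: WRITE d=32  (d history now [(7, 17), (10, 22), (11, 5), (15, 42), (19, 7), (21, 42), (22, 12), (23, 32)])
v24: WRITE f=47  (f history now [(4, 11), (8, 42), (12, 37), (16, 50), (24, 47)])
READ e @v21: history=[(9, 43)] -> pick v9 -> 43
v25: WRITE e=5  (e history now [(9, 43), (25, 5)])
v26: WRITE e=8  (e history now [(9, 43), (25, 5), (26, 8)])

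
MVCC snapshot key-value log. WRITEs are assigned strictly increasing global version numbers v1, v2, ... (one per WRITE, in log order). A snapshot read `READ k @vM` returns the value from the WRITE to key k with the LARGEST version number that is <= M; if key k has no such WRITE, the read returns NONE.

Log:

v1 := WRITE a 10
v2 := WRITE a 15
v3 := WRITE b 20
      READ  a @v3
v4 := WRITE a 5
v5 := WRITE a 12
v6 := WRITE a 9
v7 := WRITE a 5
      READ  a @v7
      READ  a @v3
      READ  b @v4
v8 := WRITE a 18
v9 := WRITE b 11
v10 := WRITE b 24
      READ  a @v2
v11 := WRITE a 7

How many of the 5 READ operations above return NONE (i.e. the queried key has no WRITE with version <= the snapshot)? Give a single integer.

v1: WRITE a=10  (a history now [(1, 10)])
v2: WRITE a=15  (a history now [(1, 10), (2, 15)])
v3: WRITE b=20  (b history now [(3, 20)])
READ a @v3: history=[(1, 10), (2, 15)] -> pick v2 -> 15
v4: WRITE a=5  (a history now [(1, 10), (2, 15), (4, 5)])
v5: WRITE a=12  (a history now [(1, 10), (2, 15), (4, 5), (5, 12)])
v6: WRITE a=9  (a history now [(1, 10), (2, 15), (4, 5), (5, 12), (6, 9)])
v7: WRITE a=5  (a history now [(1, 10), (2, 15), (4, 5), (5, 12), (6, 9), (7, 5)])
READ a @v7: history=[(1, 10), (2, 15), (4, 5), (5, 12), (6, 9), (7, 5)] -> pick v7 -> 5
READ a @v3: history=[(1, 10), (2, 15), (4, 5), (5, 12), (6, 9), (7, 5)] -> pick v2 -> 15
READ b @v4: history=[(3, 20)] -> pick v3 -> 20
v8: WRITE a=18  (a history now [(1, 10), (2, 15), (4, 5), (5, 12), (6, 9), (7, 5), (8, 18)])
v9: WRITE b=11  (b history now [(3, 20), (9, 11)])
v10: WRITE b=24  (b history now [(3, 20), (9, 11), (10, 24)])
READ a @v2: history=[(1, 10), (2, 15), (4, 5), (5, 12), (6, 9), (7, 5), (8, 18)] -> pick v2 -> 15
v11: WRITE a=7  (a history now [(1, 10), (2, 15), (4, 5), (5, 12), (6, 9), (7, 5), (8, 18), (11, 7)])
Read results in order: ['15', '5', '15', '20', '15']
NONE count = 0

Answer: 0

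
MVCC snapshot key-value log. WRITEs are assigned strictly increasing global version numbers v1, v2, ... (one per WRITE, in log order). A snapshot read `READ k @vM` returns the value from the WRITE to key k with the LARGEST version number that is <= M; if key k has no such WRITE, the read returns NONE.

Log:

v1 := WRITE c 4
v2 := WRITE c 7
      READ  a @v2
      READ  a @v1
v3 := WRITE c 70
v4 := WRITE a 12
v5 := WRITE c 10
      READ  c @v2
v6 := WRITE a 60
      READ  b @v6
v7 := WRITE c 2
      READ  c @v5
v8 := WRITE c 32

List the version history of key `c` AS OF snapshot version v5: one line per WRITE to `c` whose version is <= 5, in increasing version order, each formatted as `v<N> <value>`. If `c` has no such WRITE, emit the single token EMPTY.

Answer: v1 4
v2 7
v3 70
v5 10

Derivation:
Scan writes for key=c with version <= 5:
  v1 WRITE c 4 -> keep
  v2 WRITE c 7 -> keep
  v3 WRITE c 70 -> keep
  v4 WRITE a 12 -> skip
  v5 WRITE c 10 -> keep
  v6 WRITE a 60 -> skip
  v7 WRITE c 2 -> drop (> snap)
  v8 WRITE c 32 -> drop (> snap)
Collected: [(1, 4), (2, 7), (3, 70), (5, 10)]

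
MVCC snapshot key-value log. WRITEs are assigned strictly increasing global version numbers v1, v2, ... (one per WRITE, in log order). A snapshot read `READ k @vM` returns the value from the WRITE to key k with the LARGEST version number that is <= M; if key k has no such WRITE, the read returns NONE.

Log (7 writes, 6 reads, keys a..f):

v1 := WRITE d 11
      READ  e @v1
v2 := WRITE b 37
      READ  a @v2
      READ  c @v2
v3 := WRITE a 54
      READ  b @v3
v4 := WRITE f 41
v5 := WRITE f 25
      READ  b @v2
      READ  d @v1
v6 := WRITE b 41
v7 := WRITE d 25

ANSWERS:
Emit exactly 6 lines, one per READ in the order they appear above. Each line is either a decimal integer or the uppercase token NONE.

v1: WRITE d=11  (d history now [(1, 11)])
READ e @v1: history=[] -> no version <= 1 -> NONE
v2: WRITE b=37  (b history now [(2, 37)])
READ a @v2: history=[] -> no version <= 2 -> NONE
READ c @v2: history=[] -> no version <= 2 -> NONE
v3: WRITE a=54  (a history now [(3, 54)])
READ b @v3: history=[(2, 37)] -> pick v2 -> 37
v4: WRITE f=41  (f history now [(4, 41)])
v5: WRITE f=25  (f history now [(4, 41), (5, 25)])
READ b @v2: history=[(2, 37)] -> pick v2 -> 37
READ d @v1: history=[(1, 11)] -> pick v1 -> 11
v6: WRITE b=41  (b history now [(2, 37), (6, 41)])
v7: WRITE d=25  (d history now [(1, 11), (7, 25)])

Answer: NONE
NONE
NONE
37
37
11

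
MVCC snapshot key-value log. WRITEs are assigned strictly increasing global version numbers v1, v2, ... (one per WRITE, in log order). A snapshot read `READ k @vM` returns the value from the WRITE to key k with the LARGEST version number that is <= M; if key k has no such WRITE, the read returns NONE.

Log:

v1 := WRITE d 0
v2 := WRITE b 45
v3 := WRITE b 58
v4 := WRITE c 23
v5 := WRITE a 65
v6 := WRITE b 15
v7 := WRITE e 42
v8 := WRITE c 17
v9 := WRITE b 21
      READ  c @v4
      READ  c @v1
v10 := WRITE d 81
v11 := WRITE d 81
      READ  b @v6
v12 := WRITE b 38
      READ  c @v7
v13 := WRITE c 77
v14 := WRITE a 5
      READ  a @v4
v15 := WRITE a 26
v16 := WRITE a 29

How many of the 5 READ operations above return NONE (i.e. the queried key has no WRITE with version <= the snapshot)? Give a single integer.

v1: WRITE d=0  (d history now [(1, 0)])
v2: WRITE b=45  (b history now [(2, 45)])
v3: WRITE b=58  (b history now [(2, 45), (3, 58)])
v4: WRITE c=23  (c history now [(4, 23)])
v5: WRITE a=65  (a history now [(5, 65)])
v6: WRITE b=15  (b history now [(2, 45), (3, 58), (6, 15)])
v7: WRITE e=42  (e history now [(7, 42)])
v8: WRITE c=17  (c history now [(4, 23), (8, 17)])
v9: WRITE b=21  (b history now [(2, 45), (3, 58), (6, 15), (9, 21)])
READ c @v4: history=[(4, 23), (8, 17)] -> pick v4 -> 23
READ c @v1: history=[(4, 23), (8, 17)] -> no version <= 1 -> NONE
v10: WRITE d=81  (d history now [(1, 0), (10, 81)])
v11: WRITE d=81  (d history now [(1, 0), (10, 81), (11, 81)])
READ b @v6: history=[(2, 45), (3, 58), (6, 15), (9, 21)] -> pick v6 -> 15
v12: WRITE b=38  (b history now [(2, 45), (3, 58), (6, 15), (9, 21), (12, 38)])
READ c @v7: history=[(4, 23), (8, 17)] -> pick v4 -> 23
v13: WRITE c=77  (c history now [(4, 23), (8, 17), (13, 77)])
v14: WRITE a=5  (a history now [(5, 65), (14, 5)])
READ a @v4: history=[(5, 65), (14, 5)] -> no version <= 4 -> NONE
v15: WRITE a=26  (a history now [(5, 65), (14, 5), (15, 26)])
v16: WRITE a=29  (a history now [(5, 65), (14, 5), (15, 26), (16, 29)])
Read results in order: ['23', 'NONE', '15', '23', 'NONE']
NONE count = 2

Answer: 2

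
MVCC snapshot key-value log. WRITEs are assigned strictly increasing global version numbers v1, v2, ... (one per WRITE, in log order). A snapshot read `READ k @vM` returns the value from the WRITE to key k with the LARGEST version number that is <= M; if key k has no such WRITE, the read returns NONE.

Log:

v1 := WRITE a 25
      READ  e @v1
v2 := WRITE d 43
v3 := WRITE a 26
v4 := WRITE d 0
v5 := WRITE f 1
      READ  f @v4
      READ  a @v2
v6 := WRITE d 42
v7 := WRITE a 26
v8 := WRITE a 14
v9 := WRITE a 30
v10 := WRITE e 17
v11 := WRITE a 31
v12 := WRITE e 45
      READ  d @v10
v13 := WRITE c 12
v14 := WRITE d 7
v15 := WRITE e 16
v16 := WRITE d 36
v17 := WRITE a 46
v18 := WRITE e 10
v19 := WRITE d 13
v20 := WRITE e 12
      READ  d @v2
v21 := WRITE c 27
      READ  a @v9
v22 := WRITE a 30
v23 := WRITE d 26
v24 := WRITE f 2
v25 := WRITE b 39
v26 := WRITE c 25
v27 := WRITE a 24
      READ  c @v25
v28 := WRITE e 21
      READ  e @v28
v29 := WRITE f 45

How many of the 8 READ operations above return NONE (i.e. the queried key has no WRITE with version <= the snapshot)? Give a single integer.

Answer: 2

Derivation:
v1: WRITE a=25  (a history now [(1, 25)])
READ e @v1: history=[] -> no version <= 1 -> NONE
v2: WRITE d=43  (d history now [(2, 43)])
v3: WRITE a=26  (a history now [(1, 25), (3, 26)])
v4: WRITE d=0  (d history now [(2, 43), (4, 0)])
v5: WRITE f=1  (f history now [(5, 1)])
READ f @v4: history=[(5, 1)] -> no version <= 4 -> NONE
READ a @v2: history=[(1, 25), (3, 26)] -> pick v1 -> 25
v6: WRITE d=42  (d history now [(2, 43), (4, 0), (6, 42)])
v7: WRITE a=26  (a history now [(1, 25), (3, 26), (7, 26)])
v8: WRITE a=14  (a history now [(1, 25), (3, 26), (7, 26), (8, 14)])
v9: WRITE a=30  (a history now [(1, 25), (3, 26), (7, 26), (8, 14), (9, 30)])
v10: WRITE e=17  (e history now [(10, 17)])
v11: WRITE a=31  (a history now [(1, 25), (3, 26), (7, 26), (8, 14), (9, 30), (11, 31)])
v12: WRITE e=45  (e history now [(10, 17), (12, 45)])
READ d @v10: history=[(2, 43), (4, 0), (6, 42)] -> pick v6 -> 42
v13: WRITE c=12  (c history now [(13, 12)])
v14: WRITE d=7  (d history now [(2, 43), (4, 0), (6, 42), (14, 7)])
v15: WRITE e=16  (e history now [(10, 17), (12, 45), (15, 16)])
v16: WRITE d=36  (d history now [(2, 43), (4, 0), (6, 42), (14, 7), (16, 36)])
v17: WRITE a=46  (a history now [(1, 25), (3, 26), (7, 26), (8, 14), (9, 30), (11, 31), (17, 46)])
v18: WRITE e=10  (e history now [(10, 17), (12, 45), (15, 16), (18, 10)])
v19: WRITE d=13  (d history now [(2, 43), (4, 0), (6, 42), (14, 7), (16, 36), (19, 13)])
v20: WRITE e=12  (e history now [(10, 17), (12, 45), (15, 16), (18, 10), (20, 12)])
READ d @v2: history=[(2, 43), (4, 0), (6, 42), (14, 7), (16, 36), (19, 13)] -> pick v2 -> 43
v21: WRITE c=27  (c history now [(13, 12), (21, 27)])
READ a @v9: history=[(1, 25), (3, 26), (7, 26), (8, 14), (9, 30), (11, 31), (17, 46)] -> pick v9 -> 30
v22: WRITE a=30  (a history now [(1, 25), (3, 26), (7, 26), (8, 14), (9, 30), (11, 31), (17, 46), (22, 30)])
v23: WRITE d=26  (d history now [(2, 43), (4, 0), (6, 42), (14, 7), (16, 36), (19, 13), (23, 26)])
v24: WRITE f=2  (f history now [(5, 1), (24, 2)])
v25: WRITE b=39  (b history now [(25, 39)])
v26: WRITE c=25  (c history now [(13, 12), (21, 27), (26, 25)])
v27: WRITE a=24  (a history now [(1, 25), (3, 26), (7, 26), (8, 14), (9, 30), (11, 31), (17, 46), (22, 30), (27, 24)])
READ c @v25: history=[(13, 12), (21, 27), (26, 25)] -> pick v21 -> 27
v28: WRITE e=21  (e history now [(10, 17), (12, 45), (15, 16), (18, 10), (20, 12), (28, 21)])
READ e @v28: history=[(10, 17), (12, 45), (15, 16), (18, 10), (20, 12), (28, 21)] -> pick v28 -> 21
v29: WRITE f=45  (f history now [(5, 1), (24, 2), (29, 45)])
Read results in order: ['NONE', 'NONE', '25', '42', '43', '30', '27', '21']
NONE count = 2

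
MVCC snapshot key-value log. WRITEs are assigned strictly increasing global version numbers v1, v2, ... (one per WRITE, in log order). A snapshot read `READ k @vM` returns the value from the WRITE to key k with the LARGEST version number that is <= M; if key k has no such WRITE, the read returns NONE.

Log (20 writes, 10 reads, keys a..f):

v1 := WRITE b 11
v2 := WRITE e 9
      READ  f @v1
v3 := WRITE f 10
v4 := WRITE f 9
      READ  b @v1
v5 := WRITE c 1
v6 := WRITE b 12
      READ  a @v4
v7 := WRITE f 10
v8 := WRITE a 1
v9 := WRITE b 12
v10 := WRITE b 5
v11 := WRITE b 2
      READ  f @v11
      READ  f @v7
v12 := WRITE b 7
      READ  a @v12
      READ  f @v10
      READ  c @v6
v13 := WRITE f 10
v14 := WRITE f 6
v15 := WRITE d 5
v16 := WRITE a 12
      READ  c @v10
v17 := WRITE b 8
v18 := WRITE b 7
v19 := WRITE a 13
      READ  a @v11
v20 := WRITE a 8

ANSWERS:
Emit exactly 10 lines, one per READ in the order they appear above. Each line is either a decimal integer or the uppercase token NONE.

v1: WRITE b=11  (b history now [(1, 11)])
v2: WRITE e=9  (e history now [(2, 9)])
READ f @v1: history=[] -> no version <= 1 -> NONE
v3: WRITE f=10  (f history now [(3, 10)])
v4: WRITE f=9  (f history now [(3, 10), (4, 9)])
READ b @v1: history=[(1, 11)] -> pick v1 -> 11
v5: WRITE c=1  (c history now [(5, 1)])
v6: WRITE b=12  (b history now [(1, 11), (6, 12)])
READ a @v4: history=[] -> no version <= 4 -> NONE
v7: WRITE f=10  (f history now [(3, 10), (4, 9), (7, 10)])
v8: WRITE a=1  (a history now [(8, 1)])
v9: WRITE b=12  (b history now [(1, 11), (6, 12), (9, 12)])
v10: WRITE b=5  (b history now [(1, 11), (6, 12), (9, 12), (10, 5)])
v11: WRITE b=2  (b history now [(1, 11), (6, 12), (9, 12), (10, 5), (11, 2)])
READ f @v11: history=[(3, 10), (4, 9), (7, 10)] -> pick v7 -> 10
READ f @v7: history=[(3, 10), (4, 9), (7, 10)] -> pick v7 -> 10
v12: WRITE b=7  (b history now [(1, 11), (6, 12), (9, 12), (10, 5), (11, 2), (12, 7)])
READ a @v12: history=[(8, 1)] -> pick v8 -> 1
READ f @v10: history=[(3, 10), (4, 9), (7, 10)] -> pick v7 -> 10
READ c @v6: history=[(5, 1)] -> pick v5 -> 1
v13: WRITE f=10  (f history now [(3, 10), (4, 9), (7, 10), (13, 10)])
v14: WRITE f=6  (f history now [(3, 10), (4, 9), (7, 10), (13, 10), (14, 6)])
v15: WRITE d=5  (d history now [(15, 5)])
v16: WRITE a=12  (a history now [(8, 1), (16, 12)])
READ c @v10: history=[(5, 1)] -> pick v5 -> 1
v17: WRITE b=8  (b history now [(1, 11), (6, 12), (9, 12), (10, 5), (11, 2), (12, 7), (17, 8)])
v18: WRITE b=7  (b history now [(1, 11), (6, 12), (9, 12), (10, 5), (11, 2), (12, 7), (17, 8), (18, 7)])
v19: WRITE a=13  (a history now [(8, 1), (16, 12), (19, 13)])
READ a @v11: history=[(8, 1), (16, 12), (19, 13)] -> pick v8 -> 1
v20: WRITE a=8  (a history now [(8, 1), (16, 12), (19, 13), (20, 8)])

Answer: NONE
11
NONE
10
10
1
10
1
1
1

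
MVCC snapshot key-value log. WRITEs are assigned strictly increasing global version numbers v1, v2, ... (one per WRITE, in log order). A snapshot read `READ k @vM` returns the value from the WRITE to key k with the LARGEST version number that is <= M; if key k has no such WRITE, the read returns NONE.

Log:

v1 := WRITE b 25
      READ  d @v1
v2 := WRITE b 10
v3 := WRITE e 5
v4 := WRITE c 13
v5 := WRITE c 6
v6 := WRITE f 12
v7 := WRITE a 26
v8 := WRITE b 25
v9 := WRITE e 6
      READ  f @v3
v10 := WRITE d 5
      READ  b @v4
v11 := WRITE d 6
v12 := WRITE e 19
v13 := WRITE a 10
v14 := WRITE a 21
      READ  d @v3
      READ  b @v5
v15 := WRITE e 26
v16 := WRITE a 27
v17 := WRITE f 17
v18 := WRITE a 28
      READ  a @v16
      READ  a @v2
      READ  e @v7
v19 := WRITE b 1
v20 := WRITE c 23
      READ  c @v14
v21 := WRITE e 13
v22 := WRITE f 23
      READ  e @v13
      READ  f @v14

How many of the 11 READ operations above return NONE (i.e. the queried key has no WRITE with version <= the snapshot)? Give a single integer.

v1: WRITE b=25  (b history now [(1, 25)])
READ d @v1: history=[] -> no version <= 1 -> NONE
v2: WRITE b=10  (b history now [(1, 25), (2, 10)])
v3: WRITE e=5  (e history now [(3, 5)])
v4: WRITE c=13  (c history now [(4, 13)])
v5: WRITE c=6  (c history now [(4, 13), (5, 6)])
v6: WRITE f=12  (f history now [(6, 12)])
v7: WRITE a=26  (a history now [(7, 26)])
v8: WRITE b=25  (b history now [(1, 25), (2, 10), (8, 25)])
v9: WRITE e=6  (e history now [(3, 5), (9, 6)])
READ f @v3: history=[(6, 12)] -> no version <= 3 -> NONE
v10: WRITE d=5  (d history now [(10, 5)])
READ b @v4: history=[(1, 25), (2, 10), (8, 25)] -> pick v2 -> 10
v11: WRITE d=6  (d history now [(10, 5), (11, 6)])
v12: WRITE e=19  (e history now [(3, 5), (9, 6), (12, 19)])
v13: WRITE a=10  (a history now [(7, 26), (13, 10)])
v14: WRITE a=21  (a history now [(7, 26), (13, 10), (14, 21)])
READ d @v3: history=[(10, 5), (11, 6)] -> no version <= 3 -> NONE
READ b @v5: history=[(1, 25), (2, 10), (8, 25)] -> pick v2 -> 10
v15: WRITE e=26  (e history now [(3, 5), (9, 6), (12, 19), (15, 26)])
v16: WRITE a=27  (a history now [(7, 26), (13, 10), (14, 21), (16, 27)])
v17: WRITE f=17  (f history now [(6, 12), (17, 17)])
v18: WRITE a=28  (a history now [(7, 26), (13, 10), (14, 21), (16, 27), (18, 28)])
READ a @v16: history=[(7, 26), (13, 10), (14, 21), (16, 27), (18, 28)] -> pick v16 -> 27
READ a @v2: history=[(7, 26), (13, 10), (14, 21), (16, 27), (18, 28)] -> no version <= 2 -> NONE
READ e @v7: history=[(3, 5), (9, 6), (12, 19), (15, 26)] -> pick v3 -> 5
v19: WRITE b=1  (b history now [(1, 25), (2, 10), (8, 25), (19, 1)])
v20: WRITE c=23  (c history now [(4, 13), (5, 6), (20, 23)])
READ c @v14: history=[(4, 13), (5, 6), (20, 23)] -> pick v5 -> 6
v21: WRITE e=13  (e history now [(3, 5), (9, 6), (12, 19), (15, 26), (21, 13)])
v22: WRITE f=23  (f history now [(6, 12), (17, 17), (22, 23)])
READ e @v13: history=[(3, 5), (9, 6), (12, 19), (15, 26), (21, 13)] -> pick v12 -> 19
READ f @v14: history=[(6, 12), (17, 17), (22, 23)] -> pick v6 -> 12
Read results in order: ['NONE', 'NONE', '10', 'NONE', '10', '27', 'NONE', '5', '6', '19', '12']
NONE count = 4

Answer: 4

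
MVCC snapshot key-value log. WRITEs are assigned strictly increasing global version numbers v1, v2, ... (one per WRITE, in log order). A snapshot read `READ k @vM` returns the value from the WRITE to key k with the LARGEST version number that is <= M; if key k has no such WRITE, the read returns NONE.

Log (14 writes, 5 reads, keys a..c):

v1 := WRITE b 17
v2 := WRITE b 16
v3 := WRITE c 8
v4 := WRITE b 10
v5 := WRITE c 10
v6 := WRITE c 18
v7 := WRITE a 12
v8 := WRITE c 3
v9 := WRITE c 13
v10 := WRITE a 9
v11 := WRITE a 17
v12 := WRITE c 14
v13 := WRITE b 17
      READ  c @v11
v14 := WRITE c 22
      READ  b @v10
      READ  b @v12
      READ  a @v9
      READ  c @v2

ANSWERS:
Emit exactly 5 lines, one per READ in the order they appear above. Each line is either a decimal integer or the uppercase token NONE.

v1: WRITE b=17  (b history now [(1, 17)])
v2: WRITE b=16  (b history now [(1, 17), (2, 16)])
v3: WRITE c=8  (c history now [(3, 8)])
v4: WRITE b=10  (b history now [(1, 17), (2, 16), (4, 10)])
v5: WRITE c=10  (c history now [(3, 8), (5, 10)])
v6: WRITE c=18  (c history now [(3, 8), (5, 10), (6, 18)])
v7: WRITE a=12  (a history now [(7, 12)])
v8: WRITE c=3  (c history now [(3, 8), (5, 10), (6, 18), (8, 3)])
v9: WRITE c=13  (c history now [(3, 8), (5, 10), (6, 18), (8, 3), (9, 13)])
v10: WRITE a=9  (a history now [(7, 12), (10, 9)])
v11: WRITE a=17  (a history now [(7, 12), (10, 9), (11, 17)])
v12: WRITE c=14  (c history now [(3, 8), (5, 10), (6, 18), (8, 3), (9, 13), (12, 14)])
v13: WRITE b=17  (b history now [(1, 17), (2, 16), (4, 10), (13, 17)])
READ c @v11: history=[(3, 8), (5, 10), (6, 18), (8, 3), (9, 13), (12, 14)] -> pick v9 -> 13
v14: WRITE c=22  (c history now [(3, 8), (5, 10), (6, 18), (8, 3), (9, 13), (12, 14), (14, 22)])
READ b @v10: history=[(1, 17), (2, 16), (4, 10), (13, 17)] -> pick v4 -> 10
READ b @v12: history=[(1, 17), (2, 16), (4, 10), (13, 17)] -> pick v4 -> 10
READ a @v9: history=[(7, 12), (10, 9), (11, 17)] -> pick v7 -> 12
READ c @v2: history=[(3, 8), (5, 10), (6, 18), (8, 3), (9, 13), (12, 14), (14, 22)] -> no version <= 2 -> NONE

Answer: 13
10
10
12
NONE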